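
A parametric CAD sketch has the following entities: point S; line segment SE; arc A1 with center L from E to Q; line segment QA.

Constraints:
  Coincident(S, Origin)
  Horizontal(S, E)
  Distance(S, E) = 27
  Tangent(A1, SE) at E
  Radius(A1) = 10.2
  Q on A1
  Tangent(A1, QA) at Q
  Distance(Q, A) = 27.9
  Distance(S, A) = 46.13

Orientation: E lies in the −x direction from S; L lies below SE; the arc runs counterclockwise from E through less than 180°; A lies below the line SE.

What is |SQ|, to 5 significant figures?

39.019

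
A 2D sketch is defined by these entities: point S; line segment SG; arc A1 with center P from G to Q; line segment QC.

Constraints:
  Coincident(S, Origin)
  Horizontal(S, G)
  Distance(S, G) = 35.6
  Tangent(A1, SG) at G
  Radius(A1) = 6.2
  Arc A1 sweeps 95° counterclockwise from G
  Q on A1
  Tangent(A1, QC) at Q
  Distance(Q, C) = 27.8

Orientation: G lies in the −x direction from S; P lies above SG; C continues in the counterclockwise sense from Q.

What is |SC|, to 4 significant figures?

46.90

S is at the origin; S and G share the same y with |SG| = 35.6 and G on the −x side, so G = (-35.60, 0.000). A1 meets SG tangentially, so PG is at right angles to SG, so P = G + (0, 6.2) = (-35.60, 6.200). On A1, G sits at bearing -90° from P; a 95° counterclockwise sweep puts Q at bearing 5°, so Q = P + 6.2·(cos 5°, sin 5°) = (-29.42, 6.740). A1 meets QC tangentially, so PQ is at right angles to QC, so QC runs along (−sin 5°, cos 5°); with |QC| = 27.8, C = (-31.85, 34.43). Then |SC| = |C − S| = 46.90.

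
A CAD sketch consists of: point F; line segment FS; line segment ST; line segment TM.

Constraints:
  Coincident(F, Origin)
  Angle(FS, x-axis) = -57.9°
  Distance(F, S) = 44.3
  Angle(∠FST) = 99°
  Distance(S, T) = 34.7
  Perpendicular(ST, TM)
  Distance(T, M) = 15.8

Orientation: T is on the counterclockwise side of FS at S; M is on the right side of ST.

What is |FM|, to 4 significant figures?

72.66

F is at the origin; FS runs at -57.9° with length 44.3, so S = 44.3·(cos -57.9°, sin -57.9°) = (23.54, -37.53). ∠FST = 99.0°, so ST runs at -57.9° + (180° − 99.0°) = 23.10° from the x-axis; with |ST| = 34.7, T = S + 34.7·(cos 23.10°, sin 23.10°) = (55.46, -23.91). The perpendicularity gives TM at right angles to ST; with |TM| = 15.8 on the right of ST, M = T + 15.8·(0.3923, -0.9198) = (61.66, -38.45). Then |FM| = |M − F| = 72.66.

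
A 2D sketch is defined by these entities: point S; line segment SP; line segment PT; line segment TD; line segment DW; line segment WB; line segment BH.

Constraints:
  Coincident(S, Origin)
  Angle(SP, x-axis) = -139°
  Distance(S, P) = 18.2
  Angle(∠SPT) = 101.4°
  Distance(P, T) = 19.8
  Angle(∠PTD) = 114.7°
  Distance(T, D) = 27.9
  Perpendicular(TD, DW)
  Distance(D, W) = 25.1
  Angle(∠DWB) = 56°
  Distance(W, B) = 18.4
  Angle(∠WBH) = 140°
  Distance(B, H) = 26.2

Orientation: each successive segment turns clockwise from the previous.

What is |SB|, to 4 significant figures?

15.23

S is at the origin; SP runs at -139.0° with length 18.2, so P = (-13.74, -11.94). ∠SPT = 101.4° gives PT at 142.4° from the x-axis; with |PT| = 19.8, T = (-29.42, 0.1406). ∠PTD = 114.7° gives TD at 77.10° from the x-axis; with |TD| = 27.9, D = (-23.19, 27.34). The perpendicularity gives DW at right angles to TD, so DW runs at -12.90°; with |DW| = 25.1, W = (1.272, 21.73). ∠DWB = 56.0° gives WB at -136.9° from the x-axis; with |WB| = 18.4, B = (-12.16, 9.161). Then |SB| = |B − S| = 15.23.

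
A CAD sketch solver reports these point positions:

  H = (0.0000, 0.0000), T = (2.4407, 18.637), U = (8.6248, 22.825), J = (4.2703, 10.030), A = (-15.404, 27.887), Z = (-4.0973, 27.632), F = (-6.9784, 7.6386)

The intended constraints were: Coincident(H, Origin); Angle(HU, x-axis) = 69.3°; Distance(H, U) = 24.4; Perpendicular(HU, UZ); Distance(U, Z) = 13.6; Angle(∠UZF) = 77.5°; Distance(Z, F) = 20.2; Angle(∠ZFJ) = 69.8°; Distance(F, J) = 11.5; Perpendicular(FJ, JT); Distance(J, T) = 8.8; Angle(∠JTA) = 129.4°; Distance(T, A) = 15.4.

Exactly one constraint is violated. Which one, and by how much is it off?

Distance(T, A) = 15.4 — off by 4.70.

H = (0.00, 0.00) ✓; HU at 69.30° ✓; |HU| = 24.40 ✓; ∠(HU, UZ) = 90.00° ✓; |UZ| = 13.60 ✓; ∠UZF = 77.50° ✓; |ZF| = 20.20 ✓; ∠ZFJ = 69.80° ✓; |FJ| = 11.50 ✓; ∠(FJ, JT) = 90.00° ✓; |JT| = 8.799 ✓; ∠JTA = 129.4° ✓; |TA| = 20.10 ✗.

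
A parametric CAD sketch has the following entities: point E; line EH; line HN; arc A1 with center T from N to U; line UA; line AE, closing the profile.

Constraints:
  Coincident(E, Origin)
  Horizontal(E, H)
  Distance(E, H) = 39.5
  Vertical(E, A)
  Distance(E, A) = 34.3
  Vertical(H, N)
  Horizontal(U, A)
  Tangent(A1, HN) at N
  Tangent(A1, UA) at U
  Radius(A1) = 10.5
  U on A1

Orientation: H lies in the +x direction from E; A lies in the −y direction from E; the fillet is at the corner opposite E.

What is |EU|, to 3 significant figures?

44.9

The virtual corner opposite E is at (39.5, -34.3). A1 meets HN tangentially, so TN is at right angles to HN and tangency of A1 to UA means the radius TU is perpendicular to UA, with radius 10.5, so the center T sits 10.5 in from both sides at T = (29.0, -23.8). That places the tangent points at N = (39.5, -23.8) on HN and U = (29.0, -34.3) on UA. Then |EU| = |U − E| = 44.9.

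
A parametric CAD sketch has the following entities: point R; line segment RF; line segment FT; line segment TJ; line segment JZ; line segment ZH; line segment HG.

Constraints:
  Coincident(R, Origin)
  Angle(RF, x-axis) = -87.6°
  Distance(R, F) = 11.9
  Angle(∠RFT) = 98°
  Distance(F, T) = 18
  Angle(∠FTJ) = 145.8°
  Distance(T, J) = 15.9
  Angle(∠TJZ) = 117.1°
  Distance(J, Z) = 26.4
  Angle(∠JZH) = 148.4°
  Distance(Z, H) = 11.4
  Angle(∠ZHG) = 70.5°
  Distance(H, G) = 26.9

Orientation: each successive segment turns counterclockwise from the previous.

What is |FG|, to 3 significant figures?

22.2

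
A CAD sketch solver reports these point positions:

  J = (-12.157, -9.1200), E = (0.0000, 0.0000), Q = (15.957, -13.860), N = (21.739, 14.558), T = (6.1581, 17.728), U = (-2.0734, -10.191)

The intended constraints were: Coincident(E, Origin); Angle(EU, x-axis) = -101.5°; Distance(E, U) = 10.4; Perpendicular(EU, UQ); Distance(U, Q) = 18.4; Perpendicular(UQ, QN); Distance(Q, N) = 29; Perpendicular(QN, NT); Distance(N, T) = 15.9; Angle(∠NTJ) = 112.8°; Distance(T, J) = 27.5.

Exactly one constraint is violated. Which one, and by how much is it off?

Distance(T, J) = 27.5 — off by 5.00.

E = (0.00, 0.00) ✓; EU at -101.5° ✓; |EU| = 10.40 ✓; ∠(EU, UQ) = 90.00° ✓; |UQ| = 18.40 ✓; ∠(UQ, QN) = 90.00° ✓; |QN| = 29.00 ✓; ∠(QN, NT) = 90.00° ✓; |NT| = 15.90 ✓; ∠NTJ = 112.8° ✓; |TJ| = 32.50 ✗.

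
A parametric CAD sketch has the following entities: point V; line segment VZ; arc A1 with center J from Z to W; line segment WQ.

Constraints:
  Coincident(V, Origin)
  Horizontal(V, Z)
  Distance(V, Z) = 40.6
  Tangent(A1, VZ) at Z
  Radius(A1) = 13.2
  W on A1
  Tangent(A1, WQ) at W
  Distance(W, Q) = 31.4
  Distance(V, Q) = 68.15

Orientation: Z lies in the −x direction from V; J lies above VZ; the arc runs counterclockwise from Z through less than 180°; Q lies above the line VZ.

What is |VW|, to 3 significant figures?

37.3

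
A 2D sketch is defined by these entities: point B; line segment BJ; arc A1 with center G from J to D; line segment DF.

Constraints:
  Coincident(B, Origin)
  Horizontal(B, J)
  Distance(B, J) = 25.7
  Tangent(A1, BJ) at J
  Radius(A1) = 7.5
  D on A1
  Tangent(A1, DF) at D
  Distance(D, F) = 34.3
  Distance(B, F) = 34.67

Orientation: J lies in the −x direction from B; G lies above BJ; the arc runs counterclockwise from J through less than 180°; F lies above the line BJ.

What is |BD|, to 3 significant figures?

19.5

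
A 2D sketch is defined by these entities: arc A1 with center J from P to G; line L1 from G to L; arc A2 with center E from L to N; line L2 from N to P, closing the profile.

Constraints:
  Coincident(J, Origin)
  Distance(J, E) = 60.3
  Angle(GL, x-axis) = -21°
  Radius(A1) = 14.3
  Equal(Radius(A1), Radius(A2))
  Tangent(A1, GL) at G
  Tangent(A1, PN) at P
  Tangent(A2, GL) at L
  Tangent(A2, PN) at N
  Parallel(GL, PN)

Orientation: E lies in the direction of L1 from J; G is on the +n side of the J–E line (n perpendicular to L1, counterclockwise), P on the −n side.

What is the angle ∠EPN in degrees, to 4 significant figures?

13.34°

The slot axis is L1's direction at -21.0°, so u = (cos -21.0°, sin -21.0°) = (0.9336, -0.3584) and n = (−sin -21.0°, cos -21.0°) = (0.3584, 0.9336). J is at the origin and E lies 60.3 along u from J, so E = 60.3·u = (56.29, -21.61). Tangency of A1 to both parallel lines with radius 14.3 puts G and P at J ± 14.3·n: G = (5.125, 13.35), P = (-5.125, -13.35). Equal radii place L and N the same way about E: L = E + 14.3·n = (61.42, -8.259), N = E − 14.3·n = (51.17, -34.96). Then cos ∠EPN = PE·PN / (|PE||PN|), giving 13.34°.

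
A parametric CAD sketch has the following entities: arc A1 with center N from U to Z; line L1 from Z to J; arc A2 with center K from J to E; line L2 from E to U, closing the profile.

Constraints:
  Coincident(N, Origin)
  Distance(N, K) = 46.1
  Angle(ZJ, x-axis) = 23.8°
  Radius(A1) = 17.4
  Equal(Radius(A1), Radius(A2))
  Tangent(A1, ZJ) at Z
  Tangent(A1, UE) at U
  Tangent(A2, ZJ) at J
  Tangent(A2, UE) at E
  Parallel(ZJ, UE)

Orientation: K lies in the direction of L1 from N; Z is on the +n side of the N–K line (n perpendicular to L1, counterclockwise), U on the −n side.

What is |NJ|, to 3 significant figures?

49.3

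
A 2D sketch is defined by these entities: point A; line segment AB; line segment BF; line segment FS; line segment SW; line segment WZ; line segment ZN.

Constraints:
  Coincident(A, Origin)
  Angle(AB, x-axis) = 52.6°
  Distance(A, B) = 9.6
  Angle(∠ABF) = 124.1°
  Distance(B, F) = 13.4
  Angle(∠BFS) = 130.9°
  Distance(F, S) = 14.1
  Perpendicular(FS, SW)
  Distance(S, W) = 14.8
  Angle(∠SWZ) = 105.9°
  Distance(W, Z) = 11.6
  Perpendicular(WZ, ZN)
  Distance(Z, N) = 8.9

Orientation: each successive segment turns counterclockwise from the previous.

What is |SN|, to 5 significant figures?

16.538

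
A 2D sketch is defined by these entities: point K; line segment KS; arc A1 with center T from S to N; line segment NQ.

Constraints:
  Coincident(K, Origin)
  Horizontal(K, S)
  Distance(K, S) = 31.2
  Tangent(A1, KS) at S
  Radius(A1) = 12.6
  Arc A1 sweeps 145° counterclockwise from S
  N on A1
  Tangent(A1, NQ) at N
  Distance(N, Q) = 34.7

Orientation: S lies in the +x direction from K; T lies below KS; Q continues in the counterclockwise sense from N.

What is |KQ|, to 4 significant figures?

67.67

K is at the origin; K and S share the same y with |KS| = 31.2 and S on the +x side, so S = (31.20, 0.000). The tangent condition forces TS to be normal to KS, so T = S + (0, -12.6) = (31.20, -12.60). On A1, S sits at bearing 90° from T; a 145° counterclockwise sweep puts N at bearing 235°, so N = T + 12.6·(cos 235°, sin 235°) = (23.97, -22.92). Since A1 is tangent to NQ there, TN ⟂ NQ, so NQ runs along (−sin 235°, cos 235°); with |NQ| = 34.7, Q = (52.40, -42.82). Then |KQ| = |Q − K| = 67.67.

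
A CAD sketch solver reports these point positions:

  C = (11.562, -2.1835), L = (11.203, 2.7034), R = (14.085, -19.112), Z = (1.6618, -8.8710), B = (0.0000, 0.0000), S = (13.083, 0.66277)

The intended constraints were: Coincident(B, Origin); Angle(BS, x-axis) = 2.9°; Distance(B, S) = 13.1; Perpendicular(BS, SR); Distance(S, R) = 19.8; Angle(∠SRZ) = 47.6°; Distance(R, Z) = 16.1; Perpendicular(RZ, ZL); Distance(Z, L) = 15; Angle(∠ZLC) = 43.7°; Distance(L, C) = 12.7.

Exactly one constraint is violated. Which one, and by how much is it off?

Distance(L, C) = 12.7 — off by 7.80.

B = (0.00, 0.00) ✓; BS at 2.900° ✓; |BS| = 13.10 ✓; ∠(BS, SR) = 90.00° ✓; |SR| = 19.80 ✓; ∠SRZ = 47.60° ✓; |RZ| = 16.10 ✓; ∠(RZ, ZL) = 90.00° ✓; |ZL| = 15.00 ✓; ∠ZLC = 43.70° ✓; |LC| = 4.900 ✗.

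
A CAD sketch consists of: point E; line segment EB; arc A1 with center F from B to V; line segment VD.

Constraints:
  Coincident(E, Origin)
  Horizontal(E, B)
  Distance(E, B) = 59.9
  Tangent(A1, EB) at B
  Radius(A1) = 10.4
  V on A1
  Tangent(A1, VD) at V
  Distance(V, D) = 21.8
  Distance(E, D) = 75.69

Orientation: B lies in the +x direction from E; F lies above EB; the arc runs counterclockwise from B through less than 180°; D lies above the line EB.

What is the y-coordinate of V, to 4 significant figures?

11.45

Checks: |EB| = 59.90 ✓; |FV| = 10.40 ✓; ∠(FV, VD) = 90.00° ✓; |VD| = 21.80 ✓; |ED| = 75.69 ✓.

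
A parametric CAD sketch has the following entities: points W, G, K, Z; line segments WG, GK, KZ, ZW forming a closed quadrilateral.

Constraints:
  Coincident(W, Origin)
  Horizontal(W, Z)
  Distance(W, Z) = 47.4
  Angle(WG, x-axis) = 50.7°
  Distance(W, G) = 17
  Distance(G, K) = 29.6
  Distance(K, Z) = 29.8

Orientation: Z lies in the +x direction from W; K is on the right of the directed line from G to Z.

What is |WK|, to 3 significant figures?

25.8

W is at the origin; W and Z share the same y with |WZ| = 47.4 and Z in +x, so Z = (47.4, 0). WG runs at 50.7° with |WG| = 17.0, so G = (10.8, 13.2). K is determined by |GK| = 29.6 and |KZ| = 29.8 together: it lies at the intersection of circle(G, 29.6) and circle(Z, 29.8). With |GZ| = 38.9, the foot of the radical line on GZ is 19.3 from G and the perpendicular offset is √(29.6² − 19.3²) = 22.4. Taking the right-of-GZ solution: K = (21.4, -14.5).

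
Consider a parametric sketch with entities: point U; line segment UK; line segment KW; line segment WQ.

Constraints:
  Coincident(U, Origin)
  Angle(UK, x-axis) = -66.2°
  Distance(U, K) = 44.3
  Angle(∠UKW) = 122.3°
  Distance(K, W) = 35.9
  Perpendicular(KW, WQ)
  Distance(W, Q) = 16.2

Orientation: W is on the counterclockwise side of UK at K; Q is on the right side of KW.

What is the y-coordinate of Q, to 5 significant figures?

-61.861

U is at the origin; UK runs at -66.2° with length 44.3, so K = 44.3·(cos -66.2°, sin -66.2°) = (17.877, -40.533). ∠UKW = 122.3°, so KW runs at -66.2° + (180° − 122.3°) = -8.5000° from the x-axis; with |KW| = 35.9, W = K + 35.9·(cos -8.5000°, sin -8.5000°) = (53.383, -45.839). KW ⟂ WQ; with |WQ| = 16.2 on the right of KW, Q = W + 16.2·(-0.14781, -0.98902) = (50.988, -61.861). So Q.y = -61.861.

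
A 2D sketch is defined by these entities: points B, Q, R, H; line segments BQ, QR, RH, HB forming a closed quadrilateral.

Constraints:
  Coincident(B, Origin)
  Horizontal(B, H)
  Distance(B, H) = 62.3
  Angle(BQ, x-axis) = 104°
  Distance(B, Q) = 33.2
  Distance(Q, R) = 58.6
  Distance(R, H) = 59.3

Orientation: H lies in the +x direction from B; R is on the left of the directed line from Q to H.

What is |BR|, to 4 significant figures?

72.55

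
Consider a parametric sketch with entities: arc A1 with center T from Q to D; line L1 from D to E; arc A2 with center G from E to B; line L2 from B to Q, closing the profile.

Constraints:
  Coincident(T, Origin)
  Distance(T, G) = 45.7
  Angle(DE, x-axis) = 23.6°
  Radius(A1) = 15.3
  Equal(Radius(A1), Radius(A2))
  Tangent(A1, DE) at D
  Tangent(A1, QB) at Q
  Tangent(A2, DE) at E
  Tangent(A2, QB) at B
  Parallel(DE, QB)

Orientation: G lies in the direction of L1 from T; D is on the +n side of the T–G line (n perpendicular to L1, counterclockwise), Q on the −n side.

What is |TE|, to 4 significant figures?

48.19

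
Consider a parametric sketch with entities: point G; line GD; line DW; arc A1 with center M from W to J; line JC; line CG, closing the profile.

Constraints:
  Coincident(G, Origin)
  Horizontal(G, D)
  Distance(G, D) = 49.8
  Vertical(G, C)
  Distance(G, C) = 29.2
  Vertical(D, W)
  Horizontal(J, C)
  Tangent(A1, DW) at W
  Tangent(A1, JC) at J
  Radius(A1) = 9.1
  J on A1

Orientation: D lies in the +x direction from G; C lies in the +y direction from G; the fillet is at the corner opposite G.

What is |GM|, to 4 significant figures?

45.39

GC is vertical with |GC| = 29.2 and C on the +y side, so C = (0.000, 29.20). The virtual corner opposite G is at (49.80, 29.20). Tangency of A1 to DW means the radius MW is perpendicular to DW and A1 meets JC tangentially, so MJ is at right angles to JC, with radius 9.1, so the center M sits 9.1 in from both sides at M = (40.70, 20.10). Then |GM| = |M − G| = 45.39.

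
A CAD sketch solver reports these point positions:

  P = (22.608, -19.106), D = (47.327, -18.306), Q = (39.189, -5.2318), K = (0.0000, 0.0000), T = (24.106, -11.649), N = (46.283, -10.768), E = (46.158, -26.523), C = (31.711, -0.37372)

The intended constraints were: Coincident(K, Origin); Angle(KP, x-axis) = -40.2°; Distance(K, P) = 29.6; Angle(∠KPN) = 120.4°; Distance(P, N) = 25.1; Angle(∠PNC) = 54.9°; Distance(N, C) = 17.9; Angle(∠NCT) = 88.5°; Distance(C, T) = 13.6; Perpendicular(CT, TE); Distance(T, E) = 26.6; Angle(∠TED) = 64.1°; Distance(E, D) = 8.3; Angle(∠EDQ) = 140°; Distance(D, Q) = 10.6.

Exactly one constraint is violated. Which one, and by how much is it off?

Distance(D, Q) = 10.6 — off by 4.80.

K = (0.00, 0.00) ✓; KP at -40.20° ✓; |KP| = 29.60 ✓; ∠KPN = 120.4° ✓; |PN| = 25.10 ✓; ∠PNC = 54.90° ✓; |NC| = 17.90 ✓; ∠NCT = 88.50° ✓; |CT| = 13.60 ✓; ∠(CT, TE) = 90.00° ✓; |TE| = 26.60 ✓; ∠TED = 64.10° ✓; |ED| = 8.300 ✓; ∠EDQ = 140.0° ✓; |DQ| = 15.40 ✗.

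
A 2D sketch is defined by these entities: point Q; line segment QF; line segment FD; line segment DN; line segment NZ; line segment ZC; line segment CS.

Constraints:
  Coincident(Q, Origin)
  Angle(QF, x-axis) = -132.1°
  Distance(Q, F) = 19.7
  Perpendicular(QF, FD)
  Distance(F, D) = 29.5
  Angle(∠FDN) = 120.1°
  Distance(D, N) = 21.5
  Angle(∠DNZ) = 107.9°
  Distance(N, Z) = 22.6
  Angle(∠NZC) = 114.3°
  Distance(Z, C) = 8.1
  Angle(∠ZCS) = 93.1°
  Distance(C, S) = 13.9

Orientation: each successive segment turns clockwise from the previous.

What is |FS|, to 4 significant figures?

28.61

Q is at the origin; QF runs at -132.1° with length 19.7, so F = (-13.21, -14.62). QF is perpendicular to FD, so FD runs at 137.9°; with |FD| = 29.5, D = (-35.10, 5.161). ∠FDN = 120.1° gives DN at 78.00° from the x-axis; with |DN| = 21.5, N = (-30.63, 26.19). ∠DNZ = 107.9° gives NZ at 5.900° from the x-axis; with |NZ| = 22.6, Z = (-8.145, 28.51). ∠NZC = 114.3° gives ZC at -59.80° from the x-axis; with |ZC| = 8.1, C = (-4.071, 21.51). ∠ZCS = 93.1° gives CS at -146.7° from the x-axis; with |CS| = 13.9, S = (-15.69, 13.88). Then |FS| = |S − F| = 28.61.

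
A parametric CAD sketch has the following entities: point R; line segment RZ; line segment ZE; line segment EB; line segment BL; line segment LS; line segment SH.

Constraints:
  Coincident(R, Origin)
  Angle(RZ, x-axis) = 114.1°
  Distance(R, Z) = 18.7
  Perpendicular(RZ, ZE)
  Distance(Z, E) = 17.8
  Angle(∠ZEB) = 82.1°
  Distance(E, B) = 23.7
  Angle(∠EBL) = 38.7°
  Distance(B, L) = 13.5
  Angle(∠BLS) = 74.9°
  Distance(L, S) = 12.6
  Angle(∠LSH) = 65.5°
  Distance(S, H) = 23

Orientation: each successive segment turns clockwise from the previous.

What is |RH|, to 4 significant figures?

20.49

∠BLS = 74.9° gives LS at 39.80° from the x-axis; with |LS| = 12.6, S = (13.86, 17.41). ∠LSH = 65.5° gives SH at -74.70° from the x-axis; with |SH| = 23.0, H = (19.93, -4.778). Then |RH| = |H − R| = 20.49.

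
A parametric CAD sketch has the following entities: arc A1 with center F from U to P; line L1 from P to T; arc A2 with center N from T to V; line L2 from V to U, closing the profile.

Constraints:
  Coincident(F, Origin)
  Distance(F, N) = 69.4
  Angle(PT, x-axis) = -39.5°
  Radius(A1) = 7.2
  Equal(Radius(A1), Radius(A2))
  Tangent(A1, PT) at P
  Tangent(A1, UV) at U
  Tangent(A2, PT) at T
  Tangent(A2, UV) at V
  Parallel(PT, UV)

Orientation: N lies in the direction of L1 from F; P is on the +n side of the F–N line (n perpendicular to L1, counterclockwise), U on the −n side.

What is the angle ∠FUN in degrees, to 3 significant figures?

84.1°

F is at the origin and N lies 69.4 along u from F, so N = 69.4·u = (53.6, -44.1). Tangency of A1 to both parallel lines with radius 7.2 puts P and U at F ± 7.2·n: P = (4.58, 5.56), U = (-4.58, -5.56). Then cos ∠FUN = UF·UN / (|UF||UN|), giving 84.1°.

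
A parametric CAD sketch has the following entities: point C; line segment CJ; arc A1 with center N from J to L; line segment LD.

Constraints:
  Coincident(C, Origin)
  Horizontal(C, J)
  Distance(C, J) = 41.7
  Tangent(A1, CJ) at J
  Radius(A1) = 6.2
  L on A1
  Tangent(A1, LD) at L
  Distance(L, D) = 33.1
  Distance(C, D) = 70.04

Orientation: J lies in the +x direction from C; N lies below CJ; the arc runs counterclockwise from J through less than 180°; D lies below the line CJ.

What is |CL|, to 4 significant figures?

38.96

C is at the origin; C and J share the same y with |CJ| = 41.7 and J on the +x side, so J = (41.70, 0.000). A1 meets CJ tangentially, so NJ is at right angles to CJ, so N = J + (0, -6.2) = (41.70, -6.200). Since NL ⟂ LD (tangency), |ND| = √(6.2² + 33.1²) = 33.68 regardless of where L sits on A1. So D lies on both circle(C, 70.04) and circle(N, 33.68); the below-CJ intersection is D = (61.57, -33.39). L is the foot of the tangent from D: L = (37.45, -10.72).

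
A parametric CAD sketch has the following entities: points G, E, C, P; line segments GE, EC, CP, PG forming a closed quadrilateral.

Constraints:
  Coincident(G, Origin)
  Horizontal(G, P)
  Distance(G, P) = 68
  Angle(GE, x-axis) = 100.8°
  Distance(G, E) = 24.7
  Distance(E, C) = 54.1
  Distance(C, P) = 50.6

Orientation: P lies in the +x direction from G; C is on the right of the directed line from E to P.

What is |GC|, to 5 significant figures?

31.897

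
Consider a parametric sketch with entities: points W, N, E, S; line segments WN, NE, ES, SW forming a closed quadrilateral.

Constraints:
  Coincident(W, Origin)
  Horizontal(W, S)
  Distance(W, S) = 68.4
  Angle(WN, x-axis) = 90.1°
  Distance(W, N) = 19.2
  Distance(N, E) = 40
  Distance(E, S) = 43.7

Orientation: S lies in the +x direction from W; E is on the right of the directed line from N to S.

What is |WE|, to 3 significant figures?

28.4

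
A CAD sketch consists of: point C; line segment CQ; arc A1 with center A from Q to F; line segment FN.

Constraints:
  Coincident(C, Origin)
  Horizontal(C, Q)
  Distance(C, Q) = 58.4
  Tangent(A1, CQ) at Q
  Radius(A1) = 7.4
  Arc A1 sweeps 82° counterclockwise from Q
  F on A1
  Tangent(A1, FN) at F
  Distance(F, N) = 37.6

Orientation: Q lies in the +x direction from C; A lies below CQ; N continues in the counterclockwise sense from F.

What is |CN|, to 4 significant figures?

63.27

C is at the origin; C and Q share the same y with |CQ| = 58.4 and Q on the +x side, so Q = (58.40, 0.000). Tangency of A1 to CQ means the radius AQ is perpendicular to CQ, so A = Q + (0, -7.4) = (58.40, -7.400). On A1, Q sits at bearing 90° from A; an 82° counterclockwise sweep puts F at bearing 172°, so F = A + 7.4·(cos 172°, sin 172°) = (51.07, -6.370). The tangent condition forces AF to be normal to FN, so FN runs along (−sin 172°, cos 172°); with |FN| = 37.6, N = (45.84, -43.60). Then |CN| = |N − C| = 63.27.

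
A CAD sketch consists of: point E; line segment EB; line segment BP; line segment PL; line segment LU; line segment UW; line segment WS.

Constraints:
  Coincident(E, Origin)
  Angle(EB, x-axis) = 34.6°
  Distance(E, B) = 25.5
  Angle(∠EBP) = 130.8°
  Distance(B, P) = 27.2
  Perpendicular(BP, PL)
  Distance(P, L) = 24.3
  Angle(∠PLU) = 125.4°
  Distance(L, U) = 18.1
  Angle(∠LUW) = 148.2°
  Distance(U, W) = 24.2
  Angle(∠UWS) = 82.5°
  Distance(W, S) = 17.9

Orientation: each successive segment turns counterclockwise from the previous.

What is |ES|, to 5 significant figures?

6.2329

∠LUW = 148.2° gives UW at -99.800° from the x-axis; with |UW| = 24.2, W = (-16.366, 6.7633). ∠UWS = 82.5° gives WS at -2.3000° from the x-axis; with |WS| = 17.9, S = (1.5191, 6.0449). Then |ES| = |S − E| = 6.2329.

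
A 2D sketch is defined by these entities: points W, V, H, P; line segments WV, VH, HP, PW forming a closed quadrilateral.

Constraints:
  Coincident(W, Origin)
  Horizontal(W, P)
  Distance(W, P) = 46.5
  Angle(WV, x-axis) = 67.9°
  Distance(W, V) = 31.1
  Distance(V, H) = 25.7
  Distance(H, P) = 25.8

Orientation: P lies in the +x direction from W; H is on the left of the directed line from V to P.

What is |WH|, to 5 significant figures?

44.030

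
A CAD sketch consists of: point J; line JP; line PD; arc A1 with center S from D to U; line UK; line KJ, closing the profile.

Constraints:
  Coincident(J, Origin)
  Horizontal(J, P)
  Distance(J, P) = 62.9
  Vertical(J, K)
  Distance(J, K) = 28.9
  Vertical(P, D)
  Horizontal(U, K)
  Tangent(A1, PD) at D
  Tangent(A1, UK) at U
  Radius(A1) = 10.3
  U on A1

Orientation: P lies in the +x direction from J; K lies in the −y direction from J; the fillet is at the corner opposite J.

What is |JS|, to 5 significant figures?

55.792

J is at the origin; J and P share the same y with |JP| = 62.9 and P on the +x side, so P = (62.900, 0.0000). J and K share the same x with |JK| = 28.9 and K on the −y side, so K = (0.0000, -28.900). The virtual corner opposite J is at (62.900, -28.900). The tangent condition forces SD to be normal to PD and tangency of A1 to UK means the radius SU is perpendicular to UK, with radius 10.3, so the center S sits 10.3 in from both sides at S = (52.600, -18.600). Then |JS| = |S − J| = 55.792.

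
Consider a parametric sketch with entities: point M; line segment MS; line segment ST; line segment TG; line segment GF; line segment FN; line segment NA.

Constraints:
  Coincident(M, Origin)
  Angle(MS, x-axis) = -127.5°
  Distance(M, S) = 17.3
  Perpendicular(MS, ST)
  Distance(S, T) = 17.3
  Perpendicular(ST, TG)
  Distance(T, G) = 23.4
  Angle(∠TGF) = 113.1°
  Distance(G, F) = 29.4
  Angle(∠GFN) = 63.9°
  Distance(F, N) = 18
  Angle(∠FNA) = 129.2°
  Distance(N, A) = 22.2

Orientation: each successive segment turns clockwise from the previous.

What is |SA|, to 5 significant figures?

9.8928

M is at the origin; MS runs at -127.5° with length 17.3, so S = (-10.532, -13.725). MS is perpendicular to ST, so ST runs at 142.50°; with |ST| = 17.3, T = (-24.257, -3.1934). ST ⟂ TG, so TG runs at 52.500°; with |TG| = 23.4, G = (-10.012, 15.371). ∠TGF = 113.1° gives GF at -14.400° from the x-axis; with |GF| = 29.4, F = (18.465, 8.0595). ∠GFN = 63.9° gives FN at -130.50° from the x-axis; with |FN| = 18.0, N = (6.7747, -5.6278). ∠FNA = 129.2° gives NA at 178.70° from the x-axis; with |NA| = 22.2, A = (-15.420, -5.1241). Then |SA| = |A − S| = 9.8928.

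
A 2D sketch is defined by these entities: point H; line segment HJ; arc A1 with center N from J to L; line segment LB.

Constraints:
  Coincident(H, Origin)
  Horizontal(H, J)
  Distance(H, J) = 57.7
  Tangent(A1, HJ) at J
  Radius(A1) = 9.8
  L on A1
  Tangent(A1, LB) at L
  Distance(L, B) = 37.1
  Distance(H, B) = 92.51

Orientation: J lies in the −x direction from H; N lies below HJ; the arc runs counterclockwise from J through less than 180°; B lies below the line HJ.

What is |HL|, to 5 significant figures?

66.354

H is at the origin; HJ is horizontal with |HJ| = 57.7 and J on the −x side, so J = (-57.700, 0.0000). The tangent condition forces NJ to be normal to HJ, so N = J + (0, -9.8) = (-57.700, -9.8000). Since NL ⟂ LB (tangency), |NB| = √(9.8² + 37.1²) = 38.373 regardless of where L sits on A1. So B lies on both circle(H, 92.51) and circle(N, 38.373); the below-HJ intersection is B = (-84.805, -36.962). L is the foot of the tangent from B: L = (-66.175, -4.8787).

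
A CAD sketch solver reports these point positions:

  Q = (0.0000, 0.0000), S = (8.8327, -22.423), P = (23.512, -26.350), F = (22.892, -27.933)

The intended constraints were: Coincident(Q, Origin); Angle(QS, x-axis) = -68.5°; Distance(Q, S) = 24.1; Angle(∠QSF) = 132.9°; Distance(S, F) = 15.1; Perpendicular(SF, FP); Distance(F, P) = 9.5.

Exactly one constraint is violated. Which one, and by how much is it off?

Distance(F, P) = 9.5 — off by 7.80.

Q = (0.00, 0.00) ✓; QS at -68.50° ✓; |QS| = 24.10 ✓; ∠QSF = 132.9° ✓; |SF| = 15.10 ✓; ∠(SF, FP) = 90.01° ✓; |FP| = 1.700 ✗.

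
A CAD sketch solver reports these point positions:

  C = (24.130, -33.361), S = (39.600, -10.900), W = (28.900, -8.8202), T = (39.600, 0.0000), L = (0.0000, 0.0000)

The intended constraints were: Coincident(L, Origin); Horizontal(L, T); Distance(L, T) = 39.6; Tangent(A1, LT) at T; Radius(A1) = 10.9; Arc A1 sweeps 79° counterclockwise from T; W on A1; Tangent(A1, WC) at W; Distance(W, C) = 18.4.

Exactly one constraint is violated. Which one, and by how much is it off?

Distance(W, C) = 18.4 — off by 6.60.

L = (0.00, 0.00) ✓; L.y = 0.00, T.y = 0.00 ✓; |LT| = 39.60 ✓; ∠(ST, TL) = 90.00° ✓; |ST| = 10.90 ✓; bearing(S→W) − bearing(S→T) = 79.00° ✓; |SW| = 10.90 ✓; ∠(SW, WC) = 90.00° ✓; |WC| = 25.00 ✗.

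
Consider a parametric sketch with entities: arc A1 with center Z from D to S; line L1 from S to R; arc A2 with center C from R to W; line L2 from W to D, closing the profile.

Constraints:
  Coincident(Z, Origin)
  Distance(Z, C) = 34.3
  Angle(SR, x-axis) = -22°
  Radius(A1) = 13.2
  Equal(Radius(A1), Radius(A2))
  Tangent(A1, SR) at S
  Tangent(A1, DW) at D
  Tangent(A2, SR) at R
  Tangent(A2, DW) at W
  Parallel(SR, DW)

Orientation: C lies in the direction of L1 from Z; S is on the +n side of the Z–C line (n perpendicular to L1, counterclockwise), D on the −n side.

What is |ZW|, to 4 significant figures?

36.75

The slot axis is L1's direction at -22.0°, so u = (cos -22.0°, sin -22.0°) = (0.9272, -0.3746) and n = (−sin -22.0°, cos -22.0°) = (0.3746, 0.9272). Z is at the origin and C lies 34.3 along u from Z, so C = 34.3·u = (31.80, -12.85). Tangency of A1 to both parallel lines with radius 13.2 puts S and D at Z ± 13.2·n: S = (4.945, 12.24), D = (-4.945, -12.24). Equal radii place R and W the same way about C: R = C + 13.2·n = (36.75, -0.6102), W = C − 13.2·n = (26.86, -25.09). Then |ZW| = |W − Z| = 36.75.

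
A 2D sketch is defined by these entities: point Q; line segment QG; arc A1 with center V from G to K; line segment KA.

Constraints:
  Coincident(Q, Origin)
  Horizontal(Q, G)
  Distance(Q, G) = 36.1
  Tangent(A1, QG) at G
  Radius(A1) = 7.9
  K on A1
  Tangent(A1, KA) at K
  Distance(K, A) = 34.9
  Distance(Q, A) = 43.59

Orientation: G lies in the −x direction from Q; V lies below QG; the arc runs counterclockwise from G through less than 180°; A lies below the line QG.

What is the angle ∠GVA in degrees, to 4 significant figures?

151.3°

Checks: ∠(VG, GQ) = 90.00° ✓; |VG| = 7.900 ✓; |VK| = 7.900 ✓; ∠(VK, KA) = 90.00° ✓; |KA| = 34.90 ✓; |QA| = 43.59 ✓.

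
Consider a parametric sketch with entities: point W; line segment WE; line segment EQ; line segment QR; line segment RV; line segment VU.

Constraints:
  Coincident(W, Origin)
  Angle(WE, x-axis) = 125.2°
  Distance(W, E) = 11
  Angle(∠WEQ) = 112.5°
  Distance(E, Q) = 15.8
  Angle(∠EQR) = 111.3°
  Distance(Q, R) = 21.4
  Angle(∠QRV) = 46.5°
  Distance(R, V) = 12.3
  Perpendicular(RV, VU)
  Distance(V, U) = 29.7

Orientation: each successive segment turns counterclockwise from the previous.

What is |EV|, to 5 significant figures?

19.552

W is at the origin; WE runs at 125.2° with length 11.0, so E = (-6.3408, 8.9886). ∠WEQ = 112.5° gives EQ at -167.30° from the x-axis; with |EQ| = 15.8, Q = (-21.754, 5.5150). ∠EQR = 111.3° gives QR at -98.600° from the x-axis; with |QR| = 21.4, R = (-24.954, -15.644). ∠QRV = 46.5° gives RV at 34.900° from the x-axis; with |RV| = 12.3, V = (-14.866, -8.6070). Then |EV| = |V − E| = 19.552.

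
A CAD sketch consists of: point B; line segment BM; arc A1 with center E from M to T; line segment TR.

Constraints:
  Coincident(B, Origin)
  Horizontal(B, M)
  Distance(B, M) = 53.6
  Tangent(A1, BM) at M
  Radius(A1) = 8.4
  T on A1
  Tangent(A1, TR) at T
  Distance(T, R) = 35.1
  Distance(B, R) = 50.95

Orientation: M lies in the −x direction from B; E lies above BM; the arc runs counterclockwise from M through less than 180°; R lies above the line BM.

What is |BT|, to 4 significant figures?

46.05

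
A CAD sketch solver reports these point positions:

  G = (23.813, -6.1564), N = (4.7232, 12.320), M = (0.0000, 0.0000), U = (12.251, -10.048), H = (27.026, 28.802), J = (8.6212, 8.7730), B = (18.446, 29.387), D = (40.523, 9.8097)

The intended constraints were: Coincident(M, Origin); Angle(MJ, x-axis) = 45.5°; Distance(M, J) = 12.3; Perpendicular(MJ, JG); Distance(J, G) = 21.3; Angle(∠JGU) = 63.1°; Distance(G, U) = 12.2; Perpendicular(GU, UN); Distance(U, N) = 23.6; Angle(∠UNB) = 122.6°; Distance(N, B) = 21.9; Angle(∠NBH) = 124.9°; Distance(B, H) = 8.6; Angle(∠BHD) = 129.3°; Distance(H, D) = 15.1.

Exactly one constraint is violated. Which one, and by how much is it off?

Distance(H, D) = 15.1 — off by 8.20.

M = (0.00, 0.00) ✓; MJ at 45.50° ✓; |MJ| = 12.30 ✓; ∠(MJ, JG) = 90.00° ✓; |JG| = 21.30 ✓; ∠JGU = 63.10° ✓; |GU| = 12.20 ✓; ∠(GU, UN) = 90.00° ✓; |UN| = 23.60 ✓; ∠UNB = 122.6° ✓; |NB| = 21.90 ✓; ∠NBH = 124.9° ✓; |BH| = 8.600 ✓; ∠BHD = 129.3° ✓; |HD| = 23.30 ✗.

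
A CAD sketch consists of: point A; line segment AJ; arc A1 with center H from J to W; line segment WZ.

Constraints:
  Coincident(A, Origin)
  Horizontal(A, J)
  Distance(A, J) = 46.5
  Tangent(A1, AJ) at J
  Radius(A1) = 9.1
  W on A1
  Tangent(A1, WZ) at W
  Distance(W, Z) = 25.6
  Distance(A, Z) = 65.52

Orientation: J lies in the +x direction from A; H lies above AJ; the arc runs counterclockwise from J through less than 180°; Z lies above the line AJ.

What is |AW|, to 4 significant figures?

56.34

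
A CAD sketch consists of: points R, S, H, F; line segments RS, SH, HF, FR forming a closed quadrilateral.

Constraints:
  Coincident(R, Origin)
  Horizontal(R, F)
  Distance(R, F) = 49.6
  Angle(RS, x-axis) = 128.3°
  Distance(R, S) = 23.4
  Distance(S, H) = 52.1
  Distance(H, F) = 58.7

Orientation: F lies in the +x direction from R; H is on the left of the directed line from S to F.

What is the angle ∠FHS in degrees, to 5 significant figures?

73.729°

Checks: R.y = 0.00, F.y = 0.00 ✓; |SH| = 52.10 ✓; |HF| = 58.70 ✓.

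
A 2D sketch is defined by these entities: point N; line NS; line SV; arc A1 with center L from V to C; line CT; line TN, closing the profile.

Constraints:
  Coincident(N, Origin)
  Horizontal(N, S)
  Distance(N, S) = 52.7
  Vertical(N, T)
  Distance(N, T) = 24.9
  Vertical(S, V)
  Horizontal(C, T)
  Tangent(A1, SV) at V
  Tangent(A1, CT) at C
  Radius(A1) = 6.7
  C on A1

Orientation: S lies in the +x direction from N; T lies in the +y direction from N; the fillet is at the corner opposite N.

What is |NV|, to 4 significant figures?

55.75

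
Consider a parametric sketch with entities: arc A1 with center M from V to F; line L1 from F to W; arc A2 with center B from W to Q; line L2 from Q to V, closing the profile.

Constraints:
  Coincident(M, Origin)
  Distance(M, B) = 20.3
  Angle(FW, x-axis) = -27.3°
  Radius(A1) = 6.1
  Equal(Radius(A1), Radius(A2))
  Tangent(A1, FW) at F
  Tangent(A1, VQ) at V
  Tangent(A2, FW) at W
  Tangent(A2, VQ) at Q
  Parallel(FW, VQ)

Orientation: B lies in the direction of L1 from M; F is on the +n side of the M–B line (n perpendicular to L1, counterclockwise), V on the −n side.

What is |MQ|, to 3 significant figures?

21.2

The slot axis is L1's direction at -27.3°, so u = (cos -27.3°, sin -27.3°) = (0.889, -0.459) and n = (−sin -27.3°, cos -27.3°) = (0.459, 0.889). M is at the origin and B lies 20.3 along u from M, so B = 20.3·u = (18.0, -9.31). Tangency of A1 to both parallel lines with radius 6.1 puts F and V at M ± 6.1·n: F = (2.80, 5.42), V = (-2.80, -5.42). Equal radii place W and Q the same way about B: W = B + 6.1·n = (20.8, -3.89), Q = B − 6.1·n = (15.2, -14.7). Then |MQ| = |Q − M| = 21.2.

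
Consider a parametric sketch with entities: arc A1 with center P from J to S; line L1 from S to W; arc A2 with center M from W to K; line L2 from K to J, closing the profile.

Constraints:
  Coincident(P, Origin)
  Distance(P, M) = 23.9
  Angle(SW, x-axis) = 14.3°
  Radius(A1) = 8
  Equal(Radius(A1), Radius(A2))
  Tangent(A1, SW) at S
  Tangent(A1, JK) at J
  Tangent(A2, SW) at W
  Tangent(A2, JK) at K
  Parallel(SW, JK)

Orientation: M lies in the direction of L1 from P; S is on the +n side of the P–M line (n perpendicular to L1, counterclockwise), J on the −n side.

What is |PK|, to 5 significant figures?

25.203

Tangency of A1 to both parallel lines with radius 8.0 puts S and J at P ± 8.0·n: S = (-1.9760, 7.7521), J = (1.9760, -7.7521). Equal radii place W and K the same way about M: W = M + 8.0·n = (21.183, 13.655), K = M − 8.0·n = (25.135, -1.8488). Then |PK| = |K − P| = 25.203.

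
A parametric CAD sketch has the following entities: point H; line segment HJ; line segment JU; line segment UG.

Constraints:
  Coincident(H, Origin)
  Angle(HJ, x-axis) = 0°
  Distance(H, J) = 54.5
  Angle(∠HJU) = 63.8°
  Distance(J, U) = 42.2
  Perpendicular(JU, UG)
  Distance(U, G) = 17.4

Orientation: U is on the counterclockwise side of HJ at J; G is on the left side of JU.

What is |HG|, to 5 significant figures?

36.349

∠HJU = 63.8°, so JU runs at 0.0° + (180° − 63.8°) = 116.20° from the x-axis; with |JU| = 42.2, U = J + 42.2·(cos 116.20°, sin 116.20°) = (35.868, 37.864). The perpendicularity gives UG at right angles to JU; with |UG| = 17.4 on the left of JU, G = U + 17.4·(-0.89726, -0.44151) = (20.256, 30.182). Then |HG| = |G − H| = 36.349.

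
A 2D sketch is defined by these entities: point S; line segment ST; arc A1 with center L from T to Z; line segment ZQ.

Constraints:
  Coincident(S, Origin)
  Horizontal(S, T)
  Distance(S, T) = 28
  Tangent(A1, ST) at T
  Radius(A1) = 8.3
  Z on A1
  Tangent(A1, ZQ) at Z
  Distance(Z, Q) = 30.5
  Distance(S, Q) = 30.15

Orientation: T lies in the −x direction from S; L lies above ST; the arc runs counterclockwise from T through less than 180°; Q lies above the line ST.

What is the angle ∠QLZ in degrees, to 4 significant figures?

74.78°

S is at the origin; ST is horizontal with |ST| = 28.0 and T on the −x side, so T = (-28.00, 0.000). Tangency of A1 to ST means the radius LT is perpendicular to ST, so L = T + (0, 8.3) = (-28.00, 8.300). Since LZ ⟂ ZQ (tangency), |LQ| = √(8.3² + 30.5²) = 31.61 regardless of where Z sits on A1. So Q lies on both circle(S, 30.15) and circle(L, 31.61); the above-ST intersection is Q = (-4.797, 29.77). Z is the foot of the tangent from Q: Z = (-20.96, 3.901).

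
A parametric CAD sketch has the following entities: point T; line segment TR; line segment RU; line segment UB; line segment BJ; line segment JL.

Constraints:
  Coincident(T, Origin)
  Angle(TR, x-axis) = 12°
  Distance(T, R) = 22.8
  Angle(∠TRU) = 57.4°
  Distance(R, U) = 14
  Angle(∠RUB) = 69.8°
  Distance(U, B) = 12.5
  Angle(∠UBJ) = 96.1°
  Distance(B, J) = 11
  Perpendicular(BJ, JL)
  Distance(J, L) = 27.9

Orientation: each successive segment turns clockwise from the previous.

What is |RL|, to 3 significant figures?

18.9

T is at the origin; TR runs at 12.0° with length 22.8, so R = (22.3, 4.74). ∠TRU = 57.4° gives RU at -111° from the x-axis; with |RU| = 14.0, U = (17.4, -8.36). ∠RUB = 69.8° gives UB at 139° from the x-axis; with |UB| = 12.5, B = (7.91, -0.197). ∠UBJ = 96.1° gives BJ at 55.3° from the x-axis; with |BJ| = 11.0, J = (14.2, 8.85). BJ ⟂ JL, so JL runs at -34.7°; with |JL| = 27.9, L = (37.1, -7.04). Then |RL| = |L − R| = 18.9.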